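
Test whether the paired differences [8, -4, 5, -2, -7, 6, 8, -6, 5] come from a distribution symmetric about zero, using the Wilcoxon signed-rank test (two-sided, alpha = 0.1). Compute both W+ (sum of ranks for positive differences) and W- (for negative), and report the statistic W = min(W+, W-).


Step 1: Drop any zero differences (none here) and take |d_i|.
|d| = [8, 4, 5, 2, 7, 6, 8, 6, 5]
Step 2: Midrank |d_i| (ties get averaged ranks).
ranks: |8|->8.5, |4|->2, |5|->3.5, |2|->1, |7|->7, |6|->5.5, |8|->8.5, |6|->5.5, |5|->3.5
Step 3: Attach original signs; sum ranks with positive sign and with negative sign.
W+ = 8.5 + 3.5 + 5.5 + 8.5 + 3.5 = 29.5
W- = 2 + 1 + 7 + 5.5 = 15.5
(Check: W+ + W- = 45 should equal n(n+1)/2 = 45.)
Step 4: Test statistic W = min(W+, W-) = 15.5.
Step 5: Ties in |d|, so use the tie-corrected normal approximation.
        E[W] = n(n+1)/4 = 9*10/4 = 22.5.
        Tie groups: |d|=5 (t=2), |d|=6 (t=2), |d|=8 (t=2); sum(t^3 - t) = 18.
        Var[W] = n(n+1)(2n+1)/24 - sum(t^3-t)/48 = 1710/24 - 18/48 = 70.875.
        z = (W - E[W]) / sqrt(Var[W]) = (15.5 - 22.5) / 8.4187 = -0.8315.
        Two-sided p = 2*Phi(z) = 0.405703.
Step 6: alpha = 0.1. fail to reject H0.

W+ = 29.5, W- = 15.5, W = min = 15.5, p = 0.405703, fail to reject H0.


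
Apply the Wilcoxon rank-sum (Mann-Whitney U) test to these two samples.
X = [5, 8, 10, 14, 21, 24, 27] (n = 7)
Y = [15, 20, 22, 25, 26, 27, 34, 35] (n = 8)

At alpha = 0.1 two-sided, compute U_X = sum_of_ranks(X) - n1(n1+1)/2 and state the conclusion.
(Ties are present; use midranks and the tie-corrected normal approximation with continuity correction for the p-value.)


Step 1: Combine and sort all 15 observations; assign midranks.
sorted (value, group): (5,X), (8,X), (10,X), (14,X), (15,Y), (20,Y), (21,X), (22,Y), (24,X), (25,Y), (26,Y), (27,X), (27,Y), (34,Y), (35,Y)
ranks: 5->1, 8->2, 10->3, 14->4, 15->5, 20->6, 21->7, 22->8, 24->9, 25->10, 26->11, 27->12.5, 27->12.5, 34->14, 35->15
Step 2: Rank sum for X: R1 = 1 + 2 + 3 + 4 + 7 + 9 + 12.5 = 38.5.
Step 3: U_X = R1 - n1(n1+1)/2 = 38.5 - 7*8/2 = 38.5 - 28 = 10.5.
       U_Y = n1*n2 - U_X = 56 - 10.5 = 45.5.
Step 4: Ties are present, so use the tie-corrected normal approximation (with continuity correction) for the p-value.
Step 5: p-value = 0.048939; compare to alpha = 0.1. reject H0.

U_X = 10.5, p = 0.048939, reject H0 at alpha = 0.1.


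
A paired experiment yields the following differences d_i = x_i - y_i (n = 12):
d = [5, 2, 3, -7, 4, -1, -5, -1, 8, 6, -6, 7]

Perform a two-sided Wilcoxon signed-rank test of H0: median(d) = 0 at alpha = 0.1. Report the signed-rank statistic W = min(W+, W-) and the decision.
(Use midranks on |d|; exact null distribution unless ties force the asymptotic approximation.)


Step 1: Drop any zero differences (none here) and take |d_i|.
|d| = [5, 2, 3, 7, 4, 1, 5, 1, 8, 6, 6, 7]
Step 2: Midrank |d_i| (ties get averaged ranks).
ranks: |5|->6.5, |2|->3, |3|->4, |7|->10.5, |4|->5, |1|->1.5, |5|->6.5, |1|->1.5, |8|->12, |6|->8.5, |6|->8.5, |7|->10.5
Step 3: Attach original signs; sum ranks with positive sign and with negative sign.
W+ = 6.5 + 3 + 4 + 5 + 12 + 8.5 + 10.5 = 49.5
W- = 10.5 + 1.5 + 6.5 + 1.5 + 8.5 = 28.5
(Check: W+ + W- = 78 should equal n(n+1)/2 = 78.)
Step 4: Test statistic W = min(W+, W-) = 28.5.
Step 5: Ties in |d|, so use the tie-corrected normal approximation.
        E[W] = n(n+1)/4 = 12*13/4 = 39.
        Tie groups: |d|=1 (t=2), |d|=5 (t=2), |d|=6 (t=2), |d|=7 (t=2); sum(t^3 - t) = 24.
        Var[W] = n(n+1)(2n+1)/24 - sum(t^3-t)/48 = 3900/24 - 24/48 = 162.
        z = (W - E[W]) / sqrt(Var[W]) = (28.5 - 39) / 12.7279 = -0.8250.
        Two-sided p = 2*Phi(z) = 0.409395.
Step 6: alpha = 0.1. fail to reject H0.

W+ = 49.5, W- = 28.5, W = min = 28.5, p = 0.409395, fail to reject H0.


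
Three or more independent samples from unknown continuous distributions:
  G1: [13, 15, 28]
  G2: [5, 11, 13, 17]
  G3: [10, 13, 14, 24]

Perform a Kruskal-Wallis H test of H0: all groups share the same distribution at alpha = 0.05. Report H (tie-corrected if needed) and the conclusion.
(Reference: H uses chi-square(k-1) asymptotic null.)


Step 1: Combine all N = 11 observations and assign midranks.
sorted (value, group, rank): (5,G2,1), (10,G3,2), (11,G2,3), (13,G1,5), (13,G2,5), (13,G3,5), (14,G3,7), (15,G1,8), (17,G2,9), (24,G3,10), (28,G1,11)
Step 2: Sum ranks within each group.
R_1 = 24 (n_1 = 3)
R_2 = 18 (n_2 = 4)
R_3 = 24 (n_3 = 4)
Step 3: H = 12/(N(N+1)) * sum(R_i^2/n_i) - 3(N+1)
     = 12/(11*12) * (24^2/3 + 18^2/4 + 24^2/4) - 3*12
     = 0.090909 * 417 - 36
     = 1.909091.
Step 4: Ties present; correction factor C = 1 - 24/(11^3 - 11) = 0.981818. Corrected H = 1.909091 / 0.981818 = 1.944444.
Step 5: Under H0, H ~ chi^2(2); p-value = 0.378242.
Step 6: alpha = 0.05. fail to reject H0.

H = 1.9444, df = 2, p = 0.378242, fail to reject H0.


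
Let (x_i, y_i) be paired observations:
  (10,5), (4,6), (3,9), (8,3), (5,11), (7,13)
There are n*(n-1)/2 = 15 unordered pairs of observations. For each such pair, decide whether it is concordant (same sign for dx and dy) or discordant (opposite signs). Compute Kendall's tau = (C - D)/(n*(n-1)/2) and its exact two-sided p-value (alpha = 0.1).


Step 1: Enumerate the 15 unordered pairs (i,j) with i<j and classify each by sign(x_j-x_i) * sign(y_j-y_i).
  (1,2):dx=-6,dy=+1->D; (1,3):dx=-7,dy=+4->D; (1,4):dx=-2,dy=-2->C; (1,5):dx=-5,dy=+6->D
  (1,6):dx=-3,dy=+8->D; (2,3):dx=-1,dy=+3->D; (2,4):dx=+4,dy=-3->D; (2,5):dx=+1,dy=+5->C
  (2,6):dx=+3,dy=+7->C; (3,4):dx=+5,dy=-6->D; (3,5):dx=+2,dy=+2->C; (3,6):dx=+4,dy=+4->C
  (4,5):dx=-3,dy=+8->D; (4,6):dx=-1,dy=+10->D; (5,6):dx=+2,dy=+2->C
Step 2: C = 6, D = 9, total pairs = 15.
Step 3: tau = (C - D)/(n(n-1)/2) = (6 - 9)/15 = -0.200000.
Step 4: Exact two-sided p-value (enumerate n! = 720 permutations of y under H0): p = 0.719444.
Step 5: alpha = 0.1. fail to reject H0.

tau_b = -0.2000 (C=6, D=9), p = 0.719444, fail to reject H0.


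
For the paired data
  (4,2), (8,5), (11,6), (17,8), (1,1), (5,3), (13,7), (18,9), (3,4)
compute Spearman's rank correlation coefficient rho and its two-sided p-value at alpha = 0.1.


Step 1: Rank x and y separately (midranks; no ties here).
rank(x): 4->3, 8->5, 11->6, 17->8, 1->1, 5->4, 13->7, 18->9, 3->2
rank(y): 2->2, 5->5, 6->6, 8->8, 1->1, 3->3, 7->7, 9->9, 4->4
Step 2: d_i = R_x(i) - R_y(i); compute d_i^2.
  (3-2)^2=1, (5-5)^2=0, (6-6)^2=0, (8-8)^2=0, (1-1)^2=0, (4-3)^2=1, (7-7)^2=0, (9-9)^2=0, (2-4)^2=4
sum(d^2) = 6.
Step 3: rho = 1 - 6*6 / (9*(9^2 - 1)) = 1 - 36/720 = 0.950000.
Step 4: Under H0, t = rho * sqrt((n-2)/(1-rho^2)) = 8.0495 ~ t(7).
Step 5: Two-sided p-value from the t-distribution with 7 df = 0.000088.
Step 6: alpha = 0.1. reject H0.

rho = 0.9500, p = 0.000088, reject H0 at alpha = 0.1.


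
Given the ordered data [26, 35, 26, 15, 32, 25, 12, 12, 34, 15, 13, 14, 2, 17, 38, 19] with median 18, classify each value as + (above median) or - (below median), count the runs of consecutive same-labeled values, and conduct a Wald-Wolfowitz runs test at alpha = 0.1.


Step 1: Compute median = 18; label A = above, B = below.
Labels in order: AAABAABBABBBBBAA  (n_A = 8, n_B = 8)
Step 2: Count runs R = 7.
Step 3: Under H0 (random ordering), E[R] = 2*n_A*n_B/(n_A+n_B) + 1 = 2*8*8/16 + 1 = 9.0000.
        Var[R] = 2*n_A*n_B*(2*n_A*n_B - n_A - n_B) / ((n_A+n_B)^2 * (n_A+n_B-1)) = 14336/3840 = 3.7333.
        SD[R] = 1.9322.
Step 4: Continuity-corrected z = (R + 0.5 - E[R]) / SD[R] = (7 + 0.5 - 9.0000) / 1.9322 = -0.7763.
Step 5: Two-sided p-value via normal approximation = 2*(1 - Phi(|z|)) = 0.437558.
Step 6: alpha = 0.1. fail to reject H0.

R = 7, z = -0.7763, p = 0.437558, fail to reject H0.


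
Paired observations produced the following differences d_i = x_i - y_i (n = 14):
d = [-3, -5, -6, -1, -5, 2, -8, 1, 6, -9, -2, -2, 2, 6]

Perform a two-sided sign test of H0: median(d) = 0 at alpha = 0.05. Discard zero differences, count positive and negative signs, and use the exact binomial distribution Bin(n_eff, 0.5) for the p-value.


Step 1: Discard zero differences. Original n = 14; n_eff = number of nonzero differences = 14.
Nonzero differences (with sign): -3, -5, -6, -1, -5, +2, -8, +1, +6, -9, -2, -2, +2, +6
Step 2: Count signs: positive = 5, negative = 9.
Step 3: Under H0: P(positive) = 0.5, so the number of positives S ~ Bin(14, 0.5).
Step 4: Two-sided exact p-value = sum of Bin(14,0.5) probabilities at or below the observed probability = 0.423950.
Step 5: alpha = 0.05. fail to reject H0.

n_eff = 14, pos = 5, neg = 9, p = 0.423950, fail to reject H0.


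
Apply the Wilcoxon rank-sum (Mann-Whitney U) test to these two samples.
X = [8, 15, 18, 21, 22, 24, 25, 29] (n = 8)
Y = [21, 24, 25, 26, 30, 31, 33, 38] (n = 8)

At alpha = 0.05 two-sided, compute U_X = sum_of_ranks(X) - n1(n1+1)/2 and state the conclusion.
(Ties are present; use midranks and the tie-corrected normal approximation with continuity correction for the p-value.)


Step 1: Combine and sort all 16 observations; assign midranks.
sorted (value, group): (8,X), (15,X), (18,X), (21,X), (21,Y), (22,X), (24,X), (24,Y), (25,X), (25,Y), (26,Y), (29,X), (30,Y), (31,Y), (33,Y), (38,Y)
ranks: 8->1, 15->2, 18->3, 21->4.5, 21->4.5, 22->6, 24->7.5, 24->7.5, 25->9.5, 25->9.5, 26->11, 29->12, 30->13, 31->14, 33->15, 38->16
Step 2: Rank sum for X: R1 = 1 + 2 + 3 + 4.5 + 6 + 7.5 + 9.5 + 12 = 45.5.
Step 3: U_X = R1 - n1(n1+1)/2 = 45.5 - 8*9/2 = 45.5 - 36 = 9.5.
       U_Y = n1*n2 - U_X = 64 - 9.5 = 54.5.
Step 4: Ties are present, so use the tie-corrected normal approximation (with continuity correction) for the p-value.
Step 5: p-value = 0.020581; compare to alpha = 0.05. reject H0.

U_X = 9.5, p = 0.020581, reject H0 at alpha = 0.05.


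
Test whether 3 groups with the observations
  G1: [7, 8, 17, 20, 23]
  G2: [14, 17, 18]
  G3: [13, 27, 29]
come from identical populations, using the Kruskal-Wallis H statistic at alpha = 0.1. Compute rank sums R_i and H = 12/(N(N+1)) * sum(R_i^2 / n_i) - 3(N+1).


Step 1: Combine all N = 11 observations and assign midranks.
sorted (value, group, rank): (7,G1,1), (8,G1,2), (13,G3,3), (14,G2,4), (17,G1,5.5), (17,G2,5.5), (18,G2,7), (20,G1,8), (23,G1,9), (27,G3,10), (29,G3,11)
Step 2: Sum ranks within each group.
R_1 = 25.5 (n_1 = 5)
R_2 = 16.5 (n_2 = 3)
R_3 = 24 (n_3 = 3)
Step 3: H = 12/(N(N+1)) * sum(R_i^2/n_i) - 3(N+1)
     = 12/(11*12) * (25.5^2/5 + 16.5^2/3 + 24^2/3) - 3*12
     = 0.090909 * 412.8 - 36
     = 1.527273.
Step 4: Ties present; correction factor C = 1 - 6/(11^3 - 11) = 0.995455. Corrected H = 1.527273 / 0.995455 = 1.534247.
Step 5: Under H0, H ~ chi^2(2); p-value = 0.464347.
Step 6: alpha = 0.1. fail to reject H0.

H = 1.5342, df = 2, p = 0.464347, fail to reject H0.


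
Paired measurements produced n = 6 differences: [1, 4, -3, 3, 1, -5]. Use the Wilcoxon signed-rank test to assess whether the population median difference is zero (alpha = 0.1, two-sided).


Step 1: Drop any zero differences (none here) and take |d_i|.
|d| = [1, 4, 3, 3, 1, 5]
Step 2: Midrank |d_i| (ties get averaged ranks).
ranks: |1|->1.5, |4|->5, |3|->3.5, |3|->3.5, |1|->1.5, |5|->6
Step 3: Attach original signs; sum ranks with positive sign and with negative sign.
W+ = 1.5 + 5 + 3.5 + 1.5 = 11.5
W- = 3.5 + 6 = 9.5
(Check: W+ + W- = 21 should equal n(n+1)/2 = 21.)
Step 4: Test statistic W = min(W+, W-) = 9.5.
Step 5: Ties in |d|, so use the tie-corrected normal approximation.
        E[W] = n(n+1)/4 = 6*7/4 = 10.5.
        Tie groups: |d|=1 (t=2), |d|=3 (t=2); sum(t^3 - t) = 12.
        Var[W] = n(n+1)(2n+1)/24 - sum(t^3-t)/48 = 546/24 - 12/48 = 22.5.
        z = (W - E[W]) / sqrt(Var[W]) = (9.5 - 10.5) / 4.7434 = -0.2108.
        Two-sided p = 2*Phi(z) = 0.833029.
Step 6: alpha = 0.1. fail to reject H0.

W+ = 11.5, W- = 9.5, W = min = 9.5, p = 0.833029, fail to reject H0.


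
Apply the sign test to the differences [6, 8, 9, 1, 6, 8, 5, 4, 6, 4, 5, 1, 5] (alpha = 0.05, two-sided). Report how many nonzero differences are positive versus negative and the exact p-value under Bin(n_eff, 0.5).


Step 1: Discard zero differences. Original n = 13; n_eff = number of nonzero differences = 13.
Nonzero differences (with sign): +6, +8, +9, +1, +6, +8, +5, +4, +6, +4, +5, +1, +5
Step 2: Count signs: positive = 13, negative = 0.
Step 3: Under H0: P(positive) = 0.5, so the number of positives S ~ Bin(13, 0.5).
Step 4: Two-sided exact p-value = sum of Bin(13,0.5) probabilities at or below the observed probability = 0.000244.
Step 5: alpha = 0.05. reject H0.

n_eff = 13, pos = 13, neg = 0, p = 0.000244, reject H0.


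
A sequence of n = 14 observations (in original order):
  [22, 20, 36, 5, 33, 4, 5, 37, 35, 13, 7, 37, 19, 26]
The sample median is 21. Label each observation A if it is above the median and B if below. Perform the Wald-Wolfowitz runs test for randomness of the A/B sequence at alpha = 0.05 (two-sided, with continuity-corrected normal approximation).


Step 1: Compute median = 21; label A = above, B = below.
Labels in order: ABABABBAABBABA  (n_A = 7, n_B = 7)
Step 2: Count runs R = 11.
Step 3: Under H0 (random ordering), E[R] = 2*n_A*n_B/(n_A+n_B) + 1 = 2*7*7/14 + 1 = 8.0000.
        Var[R] = 2*n_A*n_B*(2*n_A*n_B - n_A - n_B) / ((n_A+n_B)^2 * (n_A+n_B-1)) = 8232/2548 = 3.2308.
        SD[R] = 1.7974.
Step 4: Continuity-corrected z = (R - 0.5 - E[R]) / SD[R] = (11 - 0.5 - 8.0000) / 1.7974 = 1.3909.
Step 5: Two-sided p-value via normal approximation = 2*(1 - Phi(|z|)) = 0.164264.
Step 6: alpha = 0.05. fail to reject H0.

R = 11, z = 1.3909, p = 0.164264, fail to reject H0.


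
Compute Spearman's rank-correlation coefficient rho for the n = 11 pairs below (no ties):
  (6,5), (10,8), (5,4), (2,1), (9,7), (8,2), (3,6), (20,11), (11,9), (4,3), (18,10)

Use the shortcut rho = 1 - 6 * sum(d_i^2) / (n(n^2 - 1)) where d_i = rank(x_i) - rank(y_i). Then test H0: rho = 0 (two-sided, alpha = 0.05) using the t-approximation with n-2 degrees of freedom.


Step 1: Rank x and y separately (midranks; no ties here).
rank(x): 6->5, 10->8, 5->4, 2->1, 9->7, 8->6, 3->2, 20->11, 11->9, 4->3, 18->10
rank(y): 5->5, 8->8, 4->4, 1->1, 7->7, 2->2, 6->6, 11->11, 9->9, 3->3, 10->10
Step 2: d_i = R_x(i) - R_y(i); compute d_i^2.
  (5-5)^2=0, (8-8)^2=0, (4-4)^2=0, (1-1)^2=0, (7-7)^2=0, (6-2)^2=16, (2-6)^2=16, (11-11)^2=0, (9-9)^2=0, (3-3)^2=0, (10-10)^2=0
sum(d^2) = 32.
Step 3: rho = 1 - 6*32 / (11*(11^2 - 1)) = 1 - 192/1320 = 0.854545.
Step 4: Under H0, t = rho * sqrt((n-2)/(1-rho^2)) = 4.9360 ~ t(9).
Step 5: Two-sided p-value from the t-distribution with 9 df = 0.000807.
Step 6: alpha = 0.05. reject H0.

rho = 0.8545, p = 0.000807, reject H0 at alpha = 0.05.


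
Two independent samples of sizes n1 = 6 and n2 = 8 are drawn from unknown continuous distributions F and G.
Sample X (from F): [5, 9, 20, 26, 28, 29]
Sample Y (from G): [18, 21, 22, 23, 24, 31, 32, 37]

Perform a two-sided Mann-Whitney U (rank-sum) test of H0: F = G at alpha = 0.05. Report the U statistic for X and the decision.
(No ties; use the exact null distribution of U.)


Step 1: Combine and sort all 14 observations; assign midranks.
sorted (value, group): (5,X), (9,X), (18,Y), (20,X), (21,Y), (22,Y), (23,Y), (24,Y), (26,X), (28,X), (29,X), (31,Y), (32,Y), (37,Y)
ranks: 5->1, 9->2, 18->3, 20->4, 21->5, 22->6, 23->7, 24->8, 26->9, 28->10, 29->11, 31->12, 32->13, 37->14
Step 2: Rank sum for X: R1 = 1 + 2 + 4 + 9 + 10 + 11 = 37.
Step 3: U_X = R1 - n1(n1+1)/2 = 37 - 6*7/2 = 37 - 21 = 16.
       U_Y = n1*n2 - U_X = 48 - 16 = 32.
Step 4: No ties, so the exact null distribution of U (based on enumerating the C(14,6) = 3003 equally likely rank assignments) gives the two-sided p-value.
Step 5: p-value = 0.344988; compare to alpha = 0.05. fail to reject H0.

U_X = 16, p = 0.344988, fail to reject H0 at alpha = 0.05.


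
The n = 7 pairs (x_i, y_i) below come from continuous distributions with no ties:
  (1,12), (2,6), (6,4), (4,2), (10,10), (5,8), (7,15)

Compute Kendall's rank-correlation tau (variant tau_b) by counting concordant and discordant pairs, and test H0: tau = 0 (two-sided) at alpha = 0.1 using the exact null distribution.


Step 1: Enumerate the 21 unordered pairs (i,j) with i<j and classify each by sign(x_j-x_i) * sign(y_j-y_i).
  (1,2):dx=+1,dy=-6->D; (1,3):dx=+5,dy=-8->D; (1,4):dx=+3,dy=-10->D; (1,5):dx=+9,dy=-2->D
  (1,6):dx=+4,dy=-4->D; (1,7):dx=+6,dy=+3->C; (2,3):dx=+4,dy=-2->D; (2,4):dx=+2,dy=-4->D
  (2,5):dx=+8,dy=+4->C; (2,6):dx=+3,dy=+2->C; (2,7):dx=+5,dy=+9->C; (3,4):dx=-2,dy=-2->C
  (3,5):dx=+4,dy=+6->C; (3,6):dx=-1,dy=+4->D; (3,7):dx=+1,dy=+11->C; (4,5):dx=+6,dy=+8->C
  (4,6):dx=+1,dy=+6->C; (4,7):dx=+3,dy=+13->C; (5,6):dx=-5,dy=-2->C; (5,7):dx=-3,dy=+5->D
  (6,7):dx=+2,dy=+7->C
Step 2: C = 12, D = 9, total pairs = 21.
Step 3: tau = (C - D)/(n(n-1)/2) = (12 - 9)/21 = 0.142857.
Step 4: Exact two-sided p-value (enumerate n! = 5040 permutations of y under H0): p = 0.772619.
Step 5: alpha = 0.1. fail to reject H0.

tau_b = 0.1429 (C=12, D=9), p = 0.772619, fail to reject H0.


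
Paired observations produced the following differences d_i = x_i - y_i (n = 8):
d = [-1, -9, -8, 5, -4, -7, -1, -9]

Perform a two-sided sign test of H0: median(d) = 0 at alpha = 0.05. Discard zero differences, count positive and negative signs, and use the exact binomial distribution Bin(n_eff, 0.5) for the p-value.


Step 1: Discard zero differences. Original n = 8; n_eff = number of nonzero differences = 8.
Nonzero differences (with sign): -1, -9, -8, +5, -4, -7, -1, -9
Step 2: Count signs: positive = 1, negative = 7.
Step 3: Under H0: P(positive) = 0.5, so the number of positives S ~ Bin(8, 0.5).
Step 4: Two-sided exact p-value = sum of Bin(8,0.5) probabilities at or below the observed probability = 0.070312.
Step 5: alpha = 0.05. fail to reject H0.

n_eff = 8, pos = 1, neg = 7, p = 0.070312, fail to reject H0.


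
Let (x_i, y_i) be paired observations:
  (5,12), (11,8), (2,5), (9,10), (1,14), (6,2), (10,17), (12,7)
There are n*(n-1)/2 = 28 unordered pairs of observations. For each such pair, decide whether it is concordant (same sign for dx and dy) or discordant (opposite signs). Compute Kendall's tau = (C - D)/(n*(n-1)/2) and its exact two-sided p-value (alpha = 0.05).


Step 1: Enumerate the 28 unordered pairs (i,j) with i<j and classify each by sign(x_j-x_i) * sign(y_j-y_i).
  (1,2):dx=+6,dy=-4->D; (1,3):dx=-3,dy=-7->C; (1,4):dx=+4,dy=-2->D; (1,5):dx=-4,dy=+2->D
  (1,6):dx=+1,dy=-10->D; (1,7):dx=+5,dy=+5->C; (1,8):dx=+7,dy=-5->D; (2,3):dx=-9,dy=-3->C
  (2,4):dx=-2,dy=+2->D; (2,5):dx=-10,dy=+6->D; (2,6):dx=-5,dy=-6->C; (2,7):dx=-1,dy=+9->D
  (2,8):dx=+1,dy=-1->D; (3,4):dx=+7,dy=+5->C; (3,5):dx=-1,dy=+9->D; (3,6):dx=+4,dy=-3->D
  (3,7):dx=+8,dy=+12->C; (3,8):dx=+10,dy=+2->C; (4,5):dx=-8,dy=+4->D; (4,6):dx=-3,dy=-8->C
  (4,7):dx=+1,dy=+7->C; (4,8):dx=+3,dy=-3->D; (5,6):dx=+5,dy=-12->D; (5,7):dx=+9,dy=+3->C
  (5,8):dx=+11,dy=-7->D; (6,7):dx=+4,dy=+15->C; (6,8):dx=+6,dy=+5->C; (7,8):dx=+2,dy=-10->D
Step 2: C = 12, D = 16, total pairs = 28.
Step 3: tau = (C - D)/(n(n-1)/2) = (12 - 16)/28 = -0.142857.
Step 4: Exact two-sided p-value (enumerate n! = 40320 permutations of y under H0): p = 0.719544.
Step 5: alpha = 0.05. fail to reject H0.

tau_b = -0.1429 (C=12, D=16), p = 0.719544, fail to reject H0.


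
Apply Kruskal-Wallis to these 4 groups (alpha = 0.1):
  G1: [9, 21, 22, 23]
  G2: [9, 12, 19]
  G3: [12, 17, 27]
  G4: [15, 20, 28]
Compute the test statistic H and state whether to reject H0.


Step 1: Combine all N = 13 observations and assign midranks.
sorted (value, group, rank): (9,G1,1.5), (9,G2,1.5), (12,G2,3.5), (12,G3,3.5), (15,G4,5), (17,G3,6), (19,G2,7), (20,G4,8), (21,G1,9), (22,G1,10), (23,G1,11), (27,G3,12), (28,G4,13)
Step 2: Sum ranks within each group.
R_1 = 31.5 (n_1 = 4)
R_2 = 12 (n_2 = 3)
R_3 = 21.5 (n_3 = 3)
R_4 = 26 (n_4 = 3)
Step 3: H = 12/(N(N+1)) * sum(R_i^2/n_i) - 3(N+1)
     = 12/(13*14) * (31.5^2/4 + 12^2/3 + 21.5^2/3 + 26^2/3) - 3*14
     = 0.065934 * 675.479 - 42
     = 2.537088.
Step 4: Ties present; correction factor C = 1 - 12/(13^3 - 13) = 0.994505. Corrected H = 2.537088 / 0.994505 = 2.551105.
Step 5: Under H0, H ~ chi^2(3); p-value = 0.466126.
Step 6: alpha = 0.1. fail to reject H0.

H = 2.5511, df = 3, p = 0.466126, fail to reject H0.


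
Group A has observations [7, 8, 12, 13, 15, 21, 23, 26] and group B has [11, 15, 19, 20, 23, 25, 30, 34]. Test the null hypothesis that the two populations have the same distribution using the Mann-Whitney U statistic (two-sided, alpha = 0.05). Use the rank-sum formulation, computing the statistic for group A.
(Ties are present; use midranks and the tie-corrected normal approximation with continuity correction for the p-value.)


Step 1: Combine and sort all 16 observations; assign midranks.
sorted (value, group): (7,X), (8,X), (11,Y), (12,X), (13,X), (15,X), (15,Y), (19,Y), (20,Y), (21,X), (23,X), (23,Y), (25,Y), (26,X), (30,Y), (34,Y)
ranks: 7->1, 8->2, 11->3, 12->4, 13->5, 15->6.5, 15->6.5, 19->8, 20->9, 21->10, 23->11.5, 23->11.5, 25->13, 26->14, 30->15, 34->16
Step 2: Rank sum for X: R1 = 1 + 2 + 4 + 5 + 6.5 + 10 + 11.5 + 14 = 54.
Step 3: U_X = R1 - n1(n1+1)/2 = 54 - 8*9/2 = 54 - 36 = 18.
       U_Y = n1*n2 - U_X = 64 - 18 = 46.
Step 4: Ties are present, so use the tie-corrected normal approximation (with continuity correction) for the p-value.
Step 5: p-value = 0.155645; compare to alpha = 0.05. fail to reject H0.

U_X = 18, p = 0.155645, fail to reject H0 at alpha = 0.05.


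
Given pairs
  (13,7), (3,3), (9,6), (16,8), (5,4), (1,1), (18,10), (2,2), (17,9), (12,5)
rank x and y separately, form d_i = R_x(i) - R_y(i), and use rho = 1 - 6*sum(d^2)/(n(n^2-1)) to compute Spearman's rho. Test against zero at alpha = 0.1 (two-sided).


Step 1: Rank x and y separately (midranks; no ties here).
rank(x): 13->7, 3->3, 9->5, 16->8, 5->4, 1->1, 18->10, 2->2, 17->9, 12->6
rank(y): 7->7, 3->3, 6->6, 8->8, 4->4, 1->1, 10->10, 2->2, 9->9, 5->5
Step 2: d_i = R_x(i) - R_y(i); compute d_i^2.
  (7-7)^2=0, (3-3)^2=0, (5-6)^2=1, (8-8)^2=0, (4-4)^2=0, (1-1)^2=0, (10-10)^2=0, (2-2)^2=0, (9-9)^2=0, (6-5)^2=1
sum(d^2) = 2.
Step 3: rho = 1 - 6*2 / (10*(10^2 - 1)) = 1 - 12/990 = 0.987879.
Step 4: Under H0, t = rho * sqrt((n-2)/(1-rho^2)) = 18.0003 ~ t(8).
Step 5: Two-sided p-value from the t-distribution with 8 df = 0.000000.
Step 6: alpha = 0.1. reject H0.

rho = 0.9879, p = 0.000000, reject H0 at alpha = 0.1.


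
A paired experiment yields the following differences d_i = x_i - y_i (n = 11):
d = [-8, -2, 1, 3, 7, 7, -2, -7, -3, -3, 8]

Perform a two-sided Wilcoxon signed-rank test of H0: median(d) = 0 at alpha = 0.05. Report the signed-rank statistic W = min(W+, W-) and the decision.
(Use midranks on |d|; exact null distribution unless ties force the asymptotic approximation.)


Step 1: Drop any zero differences (none here) and take |d_i|.
|d| = [8, 2, 1, 3, 7, 7, 2, 7, 3, 3, 8]
Step 2: Midrank |d_i| (ties get averaged ranks).
ranks: |8|->10.5, |2|->2.5, |1|->1, |3|->5, |7|->8, |7|->8, |2|->2.5, |7|->8, |3|->5, |3|->5, |8|->10.5
Step 3: Attach original signs; sum ranks with positive sign and with negative sign.
W+ = 1 + 5 + 8 + 8 + 10.5 = 32.5
W- = 10.5 + 2.5 + 2.5 + 8 + 5 + 5 = 33.5
(Check: W+ + W- = 66 should equal n(n+1)/2 = 66.)
Step 4: Test statistic W = min(W+, W-) = 32.5.
Step 5: Ties in |d|, so use the tie-corrected normal approximation.
        E[W] = n(n+1)/4 = 11*12/4 = 33.
        Tie groups: |d|=2 (t=2), |d|=3 (t=3), |d|=7 (t=3), |d|=8 (t=2); sum(t^3 - t) = 60.
        Var[W] = n(n+1)(2n+1)/24 - sum(t^3-t)/48 = 3036/24 - 60/48 = 125.25.
        z = (W - E[W]) / sqrt(Var[W]) = (32.5 - 33) / 11.1915 = -0.0447.
        Two-sided p = 2*Phi(z) = 0.964365.
Step 6: alpha = 0.05. fail to reject H0.

W+ = 32.5, W- = 33.5, W = min = 32.5, p = 0.964365, fail to reject H0.


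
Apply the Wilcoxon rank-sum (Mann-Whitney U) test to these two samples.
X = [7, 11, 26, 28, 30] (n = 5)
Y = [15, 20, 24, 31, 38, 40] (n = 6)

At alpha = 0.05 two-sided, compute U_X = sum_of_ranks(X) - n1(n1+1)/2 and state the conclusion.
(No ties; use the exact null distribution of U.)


Step 1: Combine and sort all 11 observations; assign midranks.
sorted (value, group): (7,X), (11,X), (15,Y), (20,Y), (24,Y), (26,X), (28,X), (30,X), (31,Y), (38,Y), (40,Y)
ranks: 7->1, 11->2, 15->3, 20->4, 24->5, 26->6, 28->7, 30->8, 31->9, 38->10, 40->11
Step 2: Rank sum for X: R1 = 1 + 2 + 6 + 7 + 8 = 24.
Step 3: U_X = R1 - n1(n1+1)/2 = 24 - 5*6/2 = 24 - 15 = 9.
       U_Y = n1*n2 - U_X = 30 - 9 = 21.
Step 4: No ties, so the exact null distribution of U (based on enumerating the C(11,5) = 462 equally likely rank assignments) gives the two-sided p-value.
Step 5: p-value = 0.329004; compare to alpha = 0.05. fail to reject H0.

U_X = 9, p = 0.329004, fail to reject H0 at alpha = 0.05.


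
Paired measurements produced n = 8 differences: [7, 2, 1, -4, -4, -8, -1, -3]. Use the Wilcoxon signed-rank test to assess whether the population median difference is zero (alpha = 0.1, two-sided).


Step 1: Drop any zero differences (none here) and take |d_i|.
|d| = [7, 2, 1, 4, 4, 8, 1, 3]
Step 2: Midrank |d_i| (ties get averaged ranks).
ranks: |7|->7, |2|->3, |1|->1.5, |4|->5.5, |4|->5.5, |8|->8, |1|->1.5, |3|->4
Step 3: Attach original signs; sum ranks with positive sign and with negative sign.
W+ = 7 + 3 + 1.5 = 11.5
W- = 5.5 + 5.5 + 8 + 1.5 + 4 = 24.5
(Check: W+ + W- = 36 should equal n(n+1)/2 = 36.)
Step 4: Test statistic W = min(W+, W-) = 11.5.
Step 5: Ties in |d|, so use the tie-corrected normal approximation.
        E[W] = n(n+1)/4 = 8*9/4 = 18.
        Tie groups: |d|=1 (t=2), |d|=4 (t=2); sum(t^3 - t) = 12.
        Var[W] = n(n+1)(2n+1)/24 - sum(t^3-t)/48 = 1224/24 - 12/48 = 50.75.
        z = (W - E[W]) / sqrt(Var[W]) = (11.5 - 18) / 7.1239 = -0.9124.
        Two-sided p = 2*Phi(z) = 0.361547.
Step 6: alpha = 0.1. fail to reject H0.

W+ = 11.5, W- = 24.5, W = min = 11.5, p = 0.361547, fail to reject H0.


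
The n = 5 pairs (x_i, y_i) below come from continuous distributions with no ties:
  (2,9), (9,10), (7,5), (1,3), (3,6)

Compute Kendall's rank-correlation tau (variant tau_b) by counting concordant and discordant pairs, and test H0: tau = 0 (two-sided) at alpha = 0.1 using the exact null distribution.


Step 1: Enumerate the 10 unordered pairs (i,j) with i<j and classify each by sign(x_j-x_i) * sign(y_j-y_i).
  (1,2):dx=+7,dy=+1->C; (1,3):dx=+5,dy=-4->D; (1,4):dx=-1,dy=-6->C; (1,5):dx=+1,dy=-3->D
  (2,3):dx=-2,dy=-5->C; (2,4):dx=-8,dy=-7->C; (2,5):dx=-6,dy=-4->C; (3,4):dx=-6,dy=-2->C
  (3,5):dx=-4,dy=+1->D; (4,5):dx=+2,dy=+3->C
Step 2: C = 7, D = 3, total pairs = 10.
Step 3: tau = (C - D)/(n(n-1)/2) = (7 - 3)/10 = 0.400000.
Step 4: Exact two-sided p-value (enumerate n! = 120 permutations of y under H0): p = 0.483333.
Step 5: alpha = 0.1. fail to reject H0.

tau_b = 0.4000 (C=7, D=3), p = 0.483333, fail to reject H0.


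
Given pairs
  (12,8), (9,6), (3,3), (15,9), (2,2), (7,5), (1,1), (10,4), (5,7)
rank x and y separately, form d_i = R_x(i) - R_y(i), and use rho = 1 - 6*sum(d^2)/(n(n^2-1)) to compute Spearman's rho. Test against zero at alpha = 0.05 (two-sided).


Step 1: Rank x and y separately (midranks; no ties here).
rank(x): 12->8, 9->6, 3->3, 15->9, 2->2, 7->5, 1->1, 10->7, 5->4
rank(y): 8->8, 6->6, 3->3, 9->9, 2->2, 5->5, 1->1, 4->4, 7->7
Step 2: d_i = R_x(i) - R_y(i); compute d_i^2.
  (8-8)^2=0, (6-6)^2=0, (3-3)^2=0, (9-9)^2=0, (2-2)^2=0, (5-5)^2=0, (1-1)^2=0, (7-4)^2=9, (4-7)^2=9
sum(d^2) = 18.
Step 3: rho = 1 - 6*18 / (9*(9^2 - 1)) = 1 - 108/720 = 0.850000.
Step 4: Under H0, t = rho * sqrt((n-2)/(1-rho^2)) = 4.2691 ~ t(7).
Step 5: Two-sided p-value from the t-distribution with 7 df = 0.003705.
Step 6: alpha = 0.05. reject H0.

rho = 0.8500, p = 0.003705, reject H0 at alpha = 0.05.


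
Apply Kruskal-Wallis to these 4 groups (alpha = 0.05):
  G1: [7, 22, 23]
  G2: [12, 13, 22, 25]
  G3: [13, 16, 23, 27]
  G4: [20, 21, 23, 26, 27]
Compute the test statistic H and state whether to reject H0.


Step 1: Combine all N = 16 observations and assign midranks.
sorted (value, group, rank): (7,G1,1), (12,G2,2), (13,G2,3.5), (13,G3,3.5), (16,G3,5), (20,G4,6), (21,G4,7), (22,G1,8.5), (22,G2,8.5), (23,G1,11), (23,G3,11), (23,G4,11), (25,G2,13), (26,G4,14), (27,G3,15.5), (27,G4,15.5)
Step 2: Sum ranks within each group.
R_1 = 20.5 (n_1 = 3)
R_2 = 27 (n_2 = 4)
R_3 = 35 (n_3 = 4)
R_4 = 53.5 (n_4 = 5)
Step 3: H = 12/(N(N+1)) * sum(R_i^2/n_i) - 3(N+1)
     = 12/(16*17) * (20.5^2/3 + 27^2/4 + 35^2/4 + 53.5^2/5) - 3*17
     = 0.044118 * 1201.03 - 51
     = 1.986765.
Step 4: Ties present; correction factor C = 1 - 42/(16^3 - 16) = 0.989706. Corrected H = 1.986765 / 0.989706 = 2.007429.
Step 5: Under H0, H ~ chi^2(3); p-value = 0.570866.
Step 6: alpha = 0.05. fail to reject H0.

H = 2.0074, df = 3, p = 0.570866, fail to reject H0.


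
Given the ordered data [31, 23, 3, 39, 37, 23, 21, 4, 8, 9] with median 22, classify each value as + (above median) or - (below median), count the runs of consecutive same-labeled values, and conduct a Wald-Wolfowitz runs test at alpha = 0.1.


Step 1: Compute median = 22; label A = above, B = below.
Labels in order: AABAAABBBB  (n_A = 5, n_B = 5)
Step 2: Count runs R = 4.
Step 3: Under H0 (random ordering), E[R] = 2*n_A*n_B/(n_A+n_B) + 1 = 2*5*5/10 + 1 = 6.0000.
        Var[R] = 2*n_A*n_B*(2*n_A*n_B - n_A - n_B) / ((n_A+n_B)^2 * (n_A+n_B-1)) = 2000/900 = 2.2222.
        SD[R] = 1.4907.
Step 4: Continuity-corrected z = (R + 0.5 - E[R]) / SD[R] = (4 + 0.5 - 6.0000) / 1.4907 = -1.0062.
Step 5: Two-sided p-value via normal approximation = 2*(1 - Phi(|z|)) = 0.314305.
Step 6: alpha = 0.1. fail to reject H0.

R = 4, z = -1.0062, p = 0.314305, fail to reject H0.


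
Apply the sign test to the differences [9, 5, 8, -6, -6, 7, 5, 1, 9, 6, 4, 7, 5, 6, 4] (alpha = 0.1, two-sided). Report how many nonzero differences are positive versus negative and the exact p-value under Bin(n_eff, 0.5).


Step 1: Discard zero differences. Original n = 15; n_eff = number of nonzero differences = 15.
Nonzero differences (with sign): +9, +5, +8, -6, -6, +7, +5, +1, +9, +6, +4, +7, +5, +6, +4
Step 2: Count signs: positive = 13, negative = 2.
Step 3: Under H0: P(positive) = 0.5, so the number of positives S ~ Bin(15, 0.5).
Step 4: Two-sided exact p-value = sum of Bin(15,0.5) probabilities at or below the observed probability = 0.007385.
Step 5: alpha = 0.1. reject H0.

n_eff = 15, pos = 13, neg = 2, p = 0.007385, reject H0.


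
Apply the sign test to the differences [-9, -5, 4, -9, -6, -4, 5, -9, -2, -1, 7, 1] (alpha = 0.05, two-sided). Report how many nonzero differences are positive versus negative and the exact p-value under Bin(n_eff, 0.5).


Step 1: Discard zero differences. Original n = 12; n_eff = number of nonzero differences = 12.
Nonzero differences (with sign): -9, -5, +4, -9, -6, -4, +5, -9, -2, -1, +7, +1
Step 2: Count signs: positive = 4, negative = 8.
Step 3: Under H0: P(positive) = 0.5, so the number of positives S ~ Bin(12, 0.5).
Step 4: Two-sided exact p-value = sum of Bin(12,0.5) probabilities at or below the observed probability = 0.387695.
Step 5: alpha = 0.05. fail to reject H0.

n_eff = 12, pos = 4, neg = 8, p = 0.387695, fail to reject H0.


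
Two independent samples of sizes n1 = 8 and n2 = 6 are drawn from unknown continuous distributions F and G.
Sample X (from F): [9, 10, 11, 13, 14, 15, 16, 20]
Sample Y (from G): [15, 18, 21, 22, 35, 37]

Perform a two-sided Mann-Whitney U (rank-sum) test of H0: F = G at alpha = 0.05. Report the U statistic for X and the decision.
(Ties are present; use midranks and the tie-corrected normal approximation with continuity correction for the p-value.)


Step 1: Combine and sort all 14 observations; assign midranks.
sorted (value, group): (9,X), (10,X), (11,X), (13,X), (14,X), (15,X), (15,Y), (16,X), (18,Y), (20,X), (21,Y), (22,Y), (35,Y), (37,Y)
ranks: 9->1, 10->2, 11->3, 13->4, 14->5, 15->6.5, 15->6.5, 16->8, 18->9, 20->10, 21->11, 22->12, 35->13, 37->14
Step 2: Rank sum for X: R1 = 1 + 2 + 3 + 4 + 5 + 6.5 + 8 + 10 = 39.5.
Step 3: U_X = R1 - n1(n1+1)/2 = 39.5 - 8*9/2 = 39.5 - 36 = 3.5.
       U_Y = n1*n2 - U_X = 48 - 3.5 = 44.5.
Step 4: Ties are present, so use the tie-corrected normal approximation (with continuity correction) for the p-value.
Step 5: p-value = 0.009743; compare to alpha = 0.05. reject H0.

U_X = 3.5, p = 0.009743, reject H0 at alpha = 0.05.


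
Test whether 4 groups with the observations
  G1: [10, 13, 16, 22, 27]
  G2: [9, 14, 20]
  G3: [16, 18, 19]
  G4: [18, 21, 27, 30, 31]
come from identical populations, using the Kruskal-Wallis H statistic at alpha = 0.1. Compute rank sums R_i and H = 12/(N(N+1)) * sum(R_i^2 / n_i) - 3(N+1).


Step 1: Combine all N = 16 observations and assign midranks.
sorted (value, group, rank): (9,G2,1), (10,G1,2), (13,G1,3), (14,G2,4), (16,G1,5.5), (16,G3,5.5), (18,G3,7.5), (18,G4,7.5), (19,G3,9), (20,G2,10), (21,G4,11), (22,G1,12), (27,G1,13.5), (27,G4,13.5), (30,G4,15), (31,G4,16)
Step 2: Sum ranks within each group.
R_1 = 36 (n_1 = 5)
R_2 = 15 (n_2 = 3)
R_3 = 22 (n_3 = 3)
R_4 = 63 (n_4 = 5)
Step 3: H = 12/(N(N+1)) * sum(R_i^2/n_i) - 3(N+1)
     = 12/(16*17) * (36^2/5 + 15^2/3 + 22^2/3 + 63^2/5) - 3*17
     = 0.044118 * 1289.33 - 51
     = 5.882353.
Step 4: Ties present; correction factor C = 1 - 18/(16^3 - 16) = 0.995588. Corrected H = 5.882353 / 0.995588 = 5.908419.
Step 5: Under H0, H ~ chi^2(3); p-value = 0.116152.
Step 6: alpha = 0.1. fail to reject H0.

H = 5.9084, df = 3, p = 0.116152, fail to reject H0.


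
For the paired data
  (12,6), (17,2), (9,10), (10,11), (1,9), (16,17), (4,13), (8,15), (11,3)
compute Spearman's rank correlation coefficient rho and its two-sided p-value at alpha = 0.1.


Step 1: Rank x and y separately (midranks; no ties here).
rank(x): 12->7, 17->9, 9->4, 10->5, 1->1, 16->8, 4->2, 8->3, 11->6
rank(y): 6->3, 2->1, 10->5, 11->6, 9->4, 17->9, 13->7, 15->8, 3->2
Step 2: d_i = R_x(i) - R_y(i); compute d_i^2.
  (7-3)^2=16, (9-1)^2=64, (4-5)^2=1, (5-6)^2=1, (1-4)^2=9, (8-9)^2=1, (2-7)^2=25, (3-8)^2=25, (6-2)^2=16
sum(d^2) = 158.
Step 3: rho = 1 - 6*158 / (9*(9^2 - 1)) = 1 - 948/720 = -0.316667.
Step 4: Under H0, t = rho * sqrt((n-2)/(1-rho^2)) = -0.8833 ~ t(7).
Step 5: Two-sided p-value from the t-distribution with 7 df = 0.406397.
Step 6: alpha = 0.1. fail to reject H0.

rho = -0.3167, p = 0.406397, fail to reject H0 at alpha = 0.1.


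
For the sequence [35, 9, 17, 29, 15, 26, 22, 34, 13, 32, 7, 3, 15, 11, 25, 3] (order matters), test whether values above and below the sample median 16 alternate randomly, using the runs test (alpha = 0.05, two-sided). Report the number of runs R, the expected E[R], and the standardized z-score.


Step 1: Compute median = 16; label A = above, B = below.
Labels in order: ABAABAAABABBBBAB  (n_A = 8, n_B = 8)
Step 2: Count runs R = 10.
Step 3: Under H0 (random ordering), E[R] = 2*n_A*n_B/(n_A+n_B) + 1 = 2*8*8/16 + 1 = 9.0000.
        Var[R] = 2*n_A*n_B*(2*n_A*n_B - n_A - n_B) / ((n_A+n_B)^2 * (n_A+n_B-1)) = 14336/3840 = 3.7333.
        SD[R] = 1.9322.
Step 4: Continuity-corrected z = (R - 0.5 - E[R]) / SD[R] = (10 - 0.5 - 9.0000) / 1.9322 = 0.2588.
Step 5: Two-sided p-value via normal approximation = 2*(1 - Phi(|z|)) = 0.795809.
Step 6: alpha = 0.05. fail to reject H0.

R = 10, z = 0.2588, p = 0.795809, fail to reject H0.


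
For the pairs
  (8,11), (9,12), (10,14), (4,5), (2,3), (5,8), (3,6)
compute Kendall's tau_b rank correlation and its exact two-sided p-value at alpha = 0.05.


Step 1: Enumerate the 21 unordered pairs (i,j) with i<j and classify each by sign(x_j-x_i) * sign(y_j-y_i).
  (1,2):dx=+1,dy=+1->C; (1,3):dx=+2,dy=+3->C; (1,4):dx=-4,dy=-6->C; (1,5):dx=-6,dy=-8->C
  (1,6):dx=-3,dy=-3->C; (1,7):dx=-5,dy=-5->C; (2,3):dx=+1,dy=+2->C; (2,4):dx=-5,dy=-7->C
  (2,5):dx=-7,dy=-9->C; (2,6):dx=-4,dy=-4->C; (2,7):dx=-6,dy=-6->C; (3,4):dx=-6,dy=-9->C
  (3,5):dx=-8,dy=-11->C; (3,6):dx=-5,dy=-6->C; (3,7):dx=-7,dy=-8->C; (4,5):dx=-2,dy=-2->C
  (4,6):dx=+1,dy=+3->C; (4,7):dx=-1,dy=+1->D; (5,6):dx=+3,dy=+5->C; (5,7):dx=+1,dy=+3->C
  (6,7):dx=-2,dy=-2->C
Step 2: C = 20, D = 1, total pairs = 21.
Step 3: tau = (C - D)/(n(n-1)/2) = (20 - 1)/21 = 0.904762.
Step 4: Exact two-sided p-value (enumerate n! = 5040 permutations of y under H0): p = 0.002778.
Step 5: alpha = 0.05. reject H0.

tau_b = 0.9048 (C=20, D=1), p = 0.002778, reject H0.


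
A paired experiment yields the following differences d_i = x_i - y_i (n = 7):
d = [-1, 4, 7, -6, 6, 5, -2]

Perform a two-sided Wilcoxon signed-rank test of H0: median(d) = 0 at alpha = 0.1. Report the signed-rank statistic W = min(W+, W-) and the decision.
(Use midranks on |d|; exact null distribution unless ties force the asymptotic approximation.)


Step 1: Drop any zero differences (none here) and take |d_i|.
|d| = [1, 4, 7, 6, 6, 5, 2]
Step 2: Midrank |d_i| (ties get averaged ranks).
ranks: |1|->1, |4|->3, |7|->7, |6|->5.5, |6|->5.5, |5|->4, |2|->2
Step 3: Attach original signs; sum ranks with positive sign and with negative sign.
W+ = 3 + 7 + 5.5 + 4 = 19.5
W- = 1 + 5.5 + 2 = 8.5
(Check: W+ + W- = 28 should equal n(n+1)/2 = 28.)
Step 4: Test statistic W = min(W+, W-) = 8.5.
Step 5: Ties in |d|, so use the tie-corrected normal approximation.
        E[W] = n(n+1)/4 = 7*8/4 = 14.
        Tie groups: |d|=6 (t=2); sum(t^3 - t) = 6.
        Var[W] = n(n+1)(2n+1)/24 - sum(t^3-t)/48 = 840/24 - 6/48 = 34.875.
        z = (W - E[W]) / sqrt(Var[W]) = (8.5 - 14) / 5.9055 = -0.9313.
        Two-sided p = 2*Phi(z) = 0.351681.
Step 6: alpha = 0.1. fail to reject H0.

W+ = 19.5, W- = 8.5, W = min = 8.5, p = 0.351681, fail to reject H0.


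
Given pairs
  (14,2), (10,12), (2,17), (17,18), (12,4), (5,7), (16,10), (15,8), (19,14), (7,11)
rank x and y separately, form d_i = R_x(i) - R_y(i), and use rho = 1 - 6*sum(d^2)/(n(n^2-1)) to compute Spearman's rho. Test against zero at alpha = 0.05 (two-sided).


Step 1: Rank x and y separately (midranks; no ties here).
rank(x): 14->6, 10->4, 2->1, 17->9, 12->5, 5->2, 16->8, 15->7, 19->10, 7->3
rank(y): 2->1, 12->7, 17->9, 18->10, 4->2, 7->3, 10->5, 8->4, 14->8, 11->6
Step 2: d_i = R_x(i) - R_y(i); compute d_i^2.
  (6-1)^2=25, (4-7)^2=9, (1-9)^2=64, (9-10)^2=1, (5-2)^2=9, (2-3)^2=1, (8-5)^2=9, (7-4)^2=9, (10-8)^2=4, (3-6)^2=9
sum(d^2) = 140.
Step 3: rho = 1 - 6*140 / (10*(10^2 - 1)) = 1 - 840/990 = 0.151515.
Step 4: Under H0, t = rho * sqrt((n-2)/(1-rho^2)) = 0.4336 ~ t(8).
Step 5: Two-sided p-value from the t-distribution with 8 df = 0.676065.
Step 6: alpha = 0.05. fail to reject H0.

rho = 0.1515, p = 0.676065, fail to reject H0 at alpha = 0.05.


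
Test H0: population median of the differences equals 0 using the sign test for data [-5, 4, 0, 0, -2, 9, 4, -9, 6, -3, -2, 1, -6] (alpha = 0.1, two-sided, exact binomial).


Step 1: Discard zero differences. Original n = 13; n_eff = number of nonzero differences = 11.
Nonzero differences (with sign): -5, +4, -2, +9, +4, -9, +6, -3, -2, +1, -6
Step 2: Count signs: positive = 5, negative = 6.
Step 3: Under H0: P(positive) = 0.5, so the number of positives S ~ Bin(11, 0.5).
Step 4: Two-sided exact p-value = sum of Bin(11,0.5) probabilities at or below the observed probability = 1.000000.
Step 5: alpha = 0.1. fail to reject H0.

n_eff = 11, pos = 5, neg = 6, p = 1.000000, fail to reject H0.


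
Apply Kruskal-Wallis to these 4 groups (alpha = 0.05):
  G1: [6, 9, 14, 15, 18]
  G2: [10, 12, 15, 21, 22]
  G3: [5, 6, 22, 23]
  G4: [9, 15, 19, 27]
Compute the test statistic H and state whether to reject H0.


Step 1: Combine all N = 18 observations and assign midranks.
sorted (value, group, rank): (5,G3,1), (6,G1,2.5), (6,G3,2.5), (9,G1,4.5), (9,G4,4.5), (10,G2,6), (12,G2,7), (14,G1,8), (15,G1,10), (15,G2,10), (15,G4,10), (18,G1,12), (19,G4,13), (21,G2,14), (22,G2,15.5), (22,G3,15.5), (23,G3,17), (27,G4,18)
Step 2: Sum ranks within each group.
R_1 = 37 (n_1 = 5)
R_2 = 52.5 (n_2 = 5)
R_3 = 36 (n_3 = 4)
R_4 = 45.5 (n_4 = 4)
Step 3: H = 12/(N(N+1)) * sum(R_i^2/n_i) - 3(N+1)
     = 12/(18*19) * (37^2/5 + 52.5^2/5 + 36^2/4 + 45.5^2/4) - 3*19
     = 0.035088 * 1666.61 - 57
     = 1.477632.
Step 4: Ties present; correction factor C = 1 - 42/(18^3 - 18) = 0.992776. Corrected H = 1.477632 / 0.992776 = 1.488384.
Step 5: Under H0, H ~ chi^2(3); p-value = 0.684954.
Step 6: alpha = 0.05. fail to reject H0.

H = 1.4884, df = 3, p = 0.684954, fail to reject H0.


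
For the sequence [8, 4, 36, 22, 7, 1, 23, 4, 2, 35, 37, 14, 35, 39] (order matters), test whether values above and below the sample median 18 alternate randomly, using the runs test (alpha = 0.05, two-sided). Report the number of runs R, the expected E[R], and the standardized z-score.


Step 1: Compute median = 18; label A = above, B = below.
Labels in order: BBAABBABBAABAA  (n_A = 7, n_B = 7)
Step 2: Count runs R = 8.
Step 3: Under H0 (random ordering), E[R] = 2*n_A*n_B/(n_A+n_B) + 1 = 2*7*7/14 + 1 = 8.0000.
        Var[R] = 2*n_A*n_B*(2*n_A*n_B - n_A - n_B) / ((n_A+n_B)^2 * (n_A+n_B-1)) = 8232/2548 = 3.2308.
        SD[R] = 1.7974.
Step 4: R = E[R], so z = 0 with no continuity correction.
Step 5: Two-sided p-value via normal approximation = 2*(1 - Phi(|z|)) = 1.000000.
Step 6: alpha = 0.05. fail to reject H0.

R = 8, z = 0.0000, p = 1.000000, fail to reject H0.
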